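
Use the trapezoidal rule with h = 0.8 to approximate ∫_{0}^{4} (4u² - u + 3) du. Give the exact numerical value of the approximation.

h = (4 − 0)/5 = 0.8.
Nodes u₀,…,u₅ = 0, 0.8, 1.6, 2.4, 3.2, 4.
f(u) = 4u² - u + 3: f₀=3, f₁=4.76, f₂=11.64, f₃=23.64, f₄=40.76, f₅=63.
(h/2)·[f₀ + 2f₁ + 2f₂ + 2f₃ + 2f₄ + f₅] = 0.4·(227.6) = 91.04.

91.04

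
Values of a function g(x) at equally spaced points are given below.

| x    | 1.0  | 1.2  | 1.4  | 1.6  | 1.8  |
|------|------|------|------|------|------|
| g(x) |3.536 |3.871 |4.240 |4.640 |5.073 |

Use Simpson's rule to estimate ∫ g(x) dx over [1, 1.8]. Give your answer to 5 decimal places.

h = 0.2, n = 4.
(h/3)·[y₀ + 4y₁ + 2y₂ + 4y₃ + y₄] = 0.066667·(51.133) = 3.40887.

3.40887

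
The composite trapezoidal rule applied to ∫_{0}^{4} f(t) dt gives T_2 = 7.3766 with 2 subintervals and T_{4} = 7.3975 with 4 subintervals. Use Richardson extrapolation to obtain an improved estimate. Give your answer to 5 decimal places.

7.40447

R = (4·T_{4} − T_2) / 3 = (4·7.3975 − 7.3766)/3 = (22.2134)/3 = 7.40447.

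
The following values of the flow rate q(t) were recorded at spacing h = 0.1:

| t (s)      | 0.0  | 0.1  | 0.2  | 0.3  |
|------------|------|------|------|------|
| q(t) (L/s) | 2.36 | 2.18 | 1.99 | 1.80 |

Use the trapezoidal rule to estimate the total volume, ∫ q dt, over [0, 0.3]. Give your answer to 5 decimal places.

h = 0.1, n = 3.
(h/2)·[y₀ + 2y₁ + 2y₂ + y₃] = 0.05·(12.50) = 0.62500.

0.62500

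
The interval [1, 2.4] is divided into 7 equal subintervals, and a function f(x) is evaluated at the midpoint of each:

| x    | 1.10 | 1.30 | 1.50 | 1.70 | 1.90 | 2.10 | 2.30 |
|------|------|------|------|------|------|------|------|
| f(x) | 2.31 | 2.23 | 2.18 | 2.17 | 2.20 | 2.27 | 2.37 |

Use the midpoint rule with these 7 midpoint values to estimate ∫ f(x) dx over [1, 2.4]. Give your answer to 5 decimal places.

3.14600

h = 0.2, n = 7.
h·[y(m₁) + y(m₂) + y(m₃) + y(m₄) + y(m₅) + y(m₆) + y(m₇)] = 0.2·(15.73) = 3.14600.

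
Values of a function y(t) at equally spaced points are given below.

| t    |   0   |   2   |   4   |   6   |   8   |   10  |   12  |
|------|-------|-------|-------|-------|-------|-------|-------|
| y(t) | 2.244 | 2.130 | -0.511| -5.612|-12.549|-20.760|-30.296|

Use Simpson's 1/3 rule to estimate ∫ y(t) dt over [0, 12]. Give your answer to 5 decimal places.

h = 2, n = 6.
(h/3)·[y₀ + 4y₁ + 2y₂ + 4y₃ + 2y₄ + 4y₅ + y₆] = 0.666667·(-151.140) = -100.76000.

-100.76000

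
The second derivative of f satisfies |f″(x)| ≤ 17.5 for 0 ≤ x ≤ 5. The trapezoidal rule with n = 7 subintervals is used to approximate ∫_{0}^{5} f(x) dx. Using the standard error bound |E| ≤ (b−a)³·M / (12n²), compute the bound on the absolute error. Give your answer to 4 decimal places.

|E| ≤ (5)³·17.5 / (12·7²) = 2187.5/588 = 3.7202.

3.7202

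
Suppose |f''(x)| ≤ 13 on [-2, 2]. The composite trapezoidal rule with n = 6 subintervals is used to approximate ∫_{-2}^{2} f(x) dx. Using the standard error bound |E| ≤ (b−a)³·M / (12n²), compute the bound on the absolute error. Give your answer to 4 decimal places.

|E| ≤ (4)³·13 / (12·6²) = 832/432 = 1.9259.

1.9259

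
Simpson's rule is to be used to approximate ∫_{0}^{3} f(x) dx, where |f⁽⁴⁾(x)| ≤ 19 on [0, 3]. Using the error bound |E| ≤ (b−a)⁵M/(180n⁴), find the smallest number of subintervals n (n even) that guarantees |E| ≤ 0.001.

Need 4617/(180n⁴) ≤ 0.001.
n⁴ ≥ 4617/(180·0.001) = 25650 ⇒ n ≥ 12.6553, so the smallest even n is 14. (n must be even for Simpson's rule.)

14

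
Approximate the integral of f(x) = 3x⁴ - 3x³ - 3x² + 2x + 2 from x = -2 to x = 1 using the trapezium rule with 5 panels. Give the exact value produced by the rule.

h = (1 − (-2))/5 = 0.6.
Nodes x₀,…,x₅ = -2, -1.4, -0.8, -0.2, 0.4, 1.
f(x) = 3x⁴ - 3x³ - 3x² + 2x + 2: f₀=58, f₁=13.0768, f₂=1.2448, f₃=1.5088, f₄=2.2048, f₅=1.
(h/2)·[f₀ + 2f₁ + 2f₂ + 2f₃ + 2f₄ + f₅] = 0.3·(95.0704) = 28.52112.

28.52112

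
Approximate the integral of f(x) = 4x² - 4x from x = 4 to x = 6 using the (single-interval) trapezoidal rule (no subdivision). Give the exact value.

168

T = (b−a)/2 · [f(4) + f(6)] = 1·[48 + 120] = 168.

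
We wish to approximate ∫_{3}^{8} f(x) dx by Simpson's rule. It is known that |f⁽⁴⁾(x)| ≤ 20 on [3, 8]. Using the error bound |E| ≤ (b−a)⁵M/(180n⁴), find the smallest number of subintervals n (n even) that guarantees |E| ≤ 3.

4

Need 62500/(180n⁴) ≤ 3.
n⁴ ≥ 62500/(180·3) = 115.741 ⇒ n ≥ 3.2800, so the smallest even n is 4. (n must be even for Simpson's rule.)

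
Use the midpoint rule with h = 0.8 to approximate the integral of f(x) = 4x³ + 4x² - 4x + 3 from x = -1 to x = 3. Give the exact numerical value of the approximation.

h = (3 − (-1))/5 = 0.8.
Midpoints m₁,…,m₅ = -0.6, 0.2, 1, 1.8, 2.6.
f(m₁)=5.976, f(m₂)=2.392, f(m₃)=7, f(m₄)=32.088, f(m₅)=89.944.
h·[f(m₁) + f(m₂) + f(m₃) + f(m₄) + f(m₅)] = 0.8·(137.4) = 109.92.

109.92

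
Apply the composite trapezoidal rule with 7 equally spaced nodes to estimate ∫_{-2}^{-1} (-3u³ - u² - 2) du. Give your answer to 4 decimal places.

6.9745

h = (-1 − (-2))/6 = 0.166667.
Nodes u₀,…,u₆ = -2, -1.833333, -1.666667, -1.5, -1.333333, -1.166667, -1.
f(u) = -3u³ - u² - 2: f₀=18, f₁=13.125, f₂=9.111111, f₃=5.875, f₄=3.333333, f₅=1.402778, f₆=0.
(h/2)·[f₀ + 2f₁ + 2f₂ + 2f₃ + 2f₄ + 2f₅ + f₆] = 0.083333·(83.694444) = 6.9745.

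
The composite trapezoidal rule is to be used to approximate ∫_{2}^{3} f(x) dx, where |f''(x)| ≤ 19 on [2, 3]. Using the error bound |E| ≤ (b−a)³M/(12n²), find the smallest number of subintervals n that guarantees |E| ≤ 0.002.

29

Need 19/(12n²) ≤ 0.002.
n² ≥ 19/(12·0.002) = 791.667 ⇒ n ≥ 28.1366, so the smallest n is 29.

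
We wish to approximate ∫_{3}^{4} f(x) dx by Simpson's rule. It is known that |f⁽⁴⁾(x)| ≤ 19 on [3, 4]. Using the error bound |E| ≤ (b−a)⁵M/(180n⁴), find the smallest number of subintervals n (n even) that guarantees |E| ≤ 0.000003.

14

Need 19/(180n⁴) ≤ 0.000003.
n⁴ ≥ 19/(180·0.000003) = 35185.2 ⇒ n ≥ 13.6959, so the smallest even n is 14. (n must be even for Simpson's rule.)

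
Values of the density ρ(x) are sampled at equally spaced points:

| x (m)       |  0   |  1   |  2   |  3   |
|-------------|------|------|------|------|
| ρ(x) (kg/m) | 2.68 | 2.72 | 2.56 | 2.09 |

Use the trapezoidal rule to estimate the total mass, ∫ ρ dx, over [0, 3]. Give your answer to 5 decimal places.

h = 1, n = 3.
(h/2)·[y₀ + 2y₁ + 2y₂ + y₃] = 0.5·(15.33) = 7.66500.

7.66500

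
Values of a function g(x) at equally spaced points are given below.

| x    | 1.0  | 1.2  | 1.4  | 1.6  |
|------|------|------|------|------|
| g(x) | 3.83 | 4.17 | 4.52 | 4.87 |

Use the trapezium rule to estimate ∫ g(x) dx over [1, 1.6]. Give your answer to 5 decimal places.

2.60800

h = 0.2, n = 3.
(h/2)·[y₀ + 2y₁ + 2y₂ + y₃] = 0.1·(26.08) = 2.60800.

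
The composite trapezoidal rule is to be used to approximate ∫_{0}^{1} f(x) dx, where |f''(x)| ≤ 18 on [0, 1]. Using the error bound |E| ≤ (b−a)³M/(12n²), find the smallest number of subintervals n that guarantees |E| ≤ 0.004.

20

Need 18/(12n²) ≤ 0.004.
n² ≥ 18/(12·0.004) = 375 ⇒ n ≥ 19.3649, so the smallest n is 20.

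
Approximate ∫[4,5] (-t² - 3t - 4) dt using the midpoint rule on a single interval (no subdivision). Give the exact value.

M = (b−a)·f(4.5) = 1·(-37.75) = -37.75.

-37.75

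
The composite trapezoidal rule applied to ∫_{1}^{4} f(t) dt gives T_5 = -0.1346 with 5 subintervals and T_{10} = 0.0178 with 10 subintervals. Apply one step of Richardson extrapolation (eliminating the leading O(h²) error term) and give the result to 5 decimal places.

0.06860

R = (4·T_{10} − T_5) / 3 = (4·0.0178 − (-0.1346))/3 = (0.2058)/3 = 0.06860.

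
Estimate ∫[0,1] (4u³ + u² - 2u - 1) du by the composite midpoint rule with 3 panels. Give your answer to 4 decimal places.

-0.7315

h = (1 − 0)/3 = 0.333333.
Midpoints m₁,…,m₃ = 0.166667, 0.5, 0.833333.
f(m₁)=-1.287037, f(m₂)=-1.25, f(m₃)=0.342593.
h·[f(m₁) + f(m₂) + f(m₃)] = 0.333333·(-2.194444) = -0.7315.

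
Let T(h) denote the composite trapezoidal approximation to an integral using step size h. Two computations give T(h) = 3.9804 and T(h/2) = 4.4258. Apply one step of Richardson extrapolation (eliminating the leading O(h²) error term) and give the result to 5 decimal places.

4.57427

R = (4·T(h/2) − T(h)) / 3 = (4·4.4258 − 3.9804)/3 = (13.7228)/3 = 4.57427.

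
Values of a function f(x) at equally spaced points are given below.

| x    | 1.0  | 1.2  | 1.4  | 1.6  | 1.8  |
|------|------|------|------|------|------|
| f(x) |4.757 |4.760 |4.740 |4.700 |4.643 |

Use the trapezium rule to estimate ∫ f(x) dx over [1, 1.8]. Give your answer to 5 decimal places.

h = 0.2, n = 4.
(h/2)·[y₀ + 2y₁ + 2y₂ + 2y₃ + y₄] = 0.1·(37.800) = 3.78000.

3.78000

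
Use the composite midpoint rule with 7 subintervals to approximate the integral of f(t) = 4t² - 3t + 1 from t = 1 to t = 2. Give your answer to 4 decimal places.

5.8265

h = (2 − 1)/7 = 0.142857.
Midpoints m₁,…,m₇ = 1.071429, 1.214286, 1.357143, 1.5, 1.642857, 1.785714, 1.928571.
f(m₁)=2.377551, f(m₂)=3.255102, f(m₃)=4.295918, f(m₄)=5.5, f(m₅)=6.867347, f(m₆)=8.397959, f(m₇)=10.091837.
h·[f(m₁) + f(m₂) + f(m₃) + f(m₄) + f(m₅) + f(m₆) + f(m₇)] = 0.142857·(40.785714) = 5.8265.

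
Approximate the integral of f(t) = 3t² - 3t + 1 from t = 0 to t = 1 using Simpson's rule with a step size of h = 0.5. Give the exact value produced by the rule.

0.5

h = (1 − 0)/2 = 0.5.
Nodes t₀,…,t₂ = 0, 0.5, 1.
f(t) = 3t² - 3t + 1: f₀=1, f₁=0.25, f₂=1.
(h/3)·[f₀ + 4f₁ + f₂] = 0.166667·(3) = 0.5.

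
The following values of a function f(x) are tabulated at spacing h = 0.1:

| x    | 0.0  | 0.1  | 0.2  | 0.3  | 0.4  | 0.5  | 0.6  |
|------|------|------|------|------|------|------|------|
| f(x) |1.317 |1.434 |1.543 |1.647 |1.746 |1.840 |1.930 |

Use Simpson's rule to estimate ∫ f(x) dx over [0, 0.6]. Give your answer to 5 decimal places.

0.98363

h = 0.1, n = 6.
(h/3)·[y₀ + 4y₁ + 2y₂ + 4y₃ + 2y₄ + 4y₅ + y₆] = 0.033333·(29.509) = 0.98363.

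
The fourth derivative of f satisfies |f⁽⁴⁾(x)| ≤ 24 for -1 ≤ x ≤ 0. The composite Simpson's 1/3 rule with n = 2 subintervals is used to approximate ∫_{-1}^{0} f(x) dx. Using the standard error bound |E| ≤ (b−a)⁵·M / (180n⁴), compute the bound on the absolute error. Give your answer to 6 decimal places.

|E| ≤ (1)⁵·24 / (180·2⁴) = 24/2880 = 0.008333.

0.008333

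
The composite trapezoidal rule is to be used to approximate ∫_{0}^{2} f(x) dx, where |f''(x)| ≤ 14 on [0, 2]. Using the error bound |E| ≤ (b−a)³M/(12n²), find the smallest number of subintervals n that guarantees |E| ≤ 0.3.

6

Need 112/(12n²) ≤ 0.3.
n² ≥ 112/(12·0.3) = 31.1111 ⇒ n ≥ 5.5777, so the smallest n is 6.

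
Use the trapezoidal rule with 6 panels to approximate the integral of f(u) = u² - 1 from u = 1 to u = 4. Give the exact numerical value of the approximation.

h = (4 − 1)/6 = 0.5.
Nodes u₀,…,u₆ = 1, 1.5, 2, 2.5, 3, 3.5, 4.
f(u) = u² - 1: f₀=0, f₁=1.25, f₂=3, f₃=5.25, f₄=8, f₅=11.25, f₆=15.
(h/2)·[f₀ + 2f₁ + 2f₂ + 2f₃ + 2f₄ + 2f₅ + f₆] = 0.25·(72.5) = 18.125.

18.125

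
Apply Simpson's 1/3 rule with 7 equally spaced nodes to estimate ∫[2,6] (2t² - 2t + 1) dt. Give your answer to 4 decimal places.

110.6667

h = (6 − 2)/6 = 0.666667.
Nodes t₀,…,t₆ = 2, 2.666667, 3.333333, 4, 4.666667, 5.333333, 6.
f(t) = 2t² - 2t + 1: f₀=5, f₁=9.888889, f₂=16.555556, f₃=25, f₄=35.222222, f₅=47.222222, f₆=61.
(h/3)·[f₀ + 4f₁ + 2f₂ + 4f₃ + 2f₄ + 4f₅ + f₆] = 0.222222·(498) = 110.6667.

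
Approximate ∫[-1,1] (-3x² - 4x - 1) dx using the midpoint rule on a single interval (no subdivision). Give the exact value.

-2

M = (b−a)·f(0) = 2·(-1) = -2.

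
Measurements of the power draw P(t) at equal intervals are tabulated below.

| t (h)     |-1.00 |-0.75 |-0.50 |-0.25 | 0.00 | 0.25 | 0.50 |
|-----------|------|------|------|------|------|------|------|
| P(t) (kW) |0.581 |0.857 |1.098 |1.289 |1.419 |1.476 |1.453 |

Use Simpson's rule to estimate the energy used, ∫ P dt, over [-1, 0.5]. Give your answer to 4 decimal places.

1.7963

h = 0.25, n = 6.
(h/3)·[y₀ + 4y₁ + 2y₂ + 4y₃ + 2y₄ + 4y₅ + y₆] = 0.083333·(21.556) = 1.7963.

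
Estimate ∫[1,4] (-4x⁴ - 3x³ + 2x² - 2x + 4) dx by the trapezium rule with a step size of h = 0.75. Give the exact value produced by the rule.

h = (4 − 1)/4 = 0.75.
Nodes x₀,…,x₄ = 1, 1.75, 2.5, 3.25, 4.
f(x) = -4x⁴ - 3x³ + 2x² - 2x + 4: f₀=-3, f₁=-46.96875, f₂=-191.625, f₃=-530.625, f₄=-1188.
(h/2)·[f₀ + 2f₁ + 2f₂ + 2f₃ + f₄] = 0.375·(-2729.4375) = -1023.5390625.

-1023.5390625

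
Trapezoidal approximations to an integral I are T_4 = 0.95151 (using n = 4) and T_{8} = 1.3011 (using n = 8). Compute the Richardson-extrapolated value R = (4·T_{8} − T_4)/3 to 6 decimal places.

1.417630

R = (4·T_{8} − T_4) / 3 = (4·1.3011 − 0.95151)/3 = (4.25289)/3 = 1.417630.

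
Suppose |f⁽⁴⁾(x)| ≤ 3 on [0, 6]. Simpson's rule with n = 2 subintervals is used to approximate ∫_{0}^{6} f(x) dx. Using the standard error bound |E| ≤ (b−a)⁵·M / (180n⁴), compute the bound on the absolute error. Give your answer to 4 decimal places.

8.1000

|E| ≤ (6)⁵·3 / (180·2⁴) = 23328/2880 = 8.1000.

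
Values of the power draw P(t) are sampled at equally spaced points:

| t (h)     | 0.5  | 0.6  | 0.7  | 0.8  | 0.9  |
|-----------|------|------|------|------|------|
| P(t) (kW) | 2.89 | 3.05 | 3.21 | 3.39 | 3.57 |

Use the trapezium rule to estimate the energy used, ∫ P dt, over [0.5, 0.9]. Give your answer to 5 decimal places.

1.28800

h = 0.1, n = 4.
(h/2)·[y₀ + 2y₁ + 2y₂ + 2y₃ + y₄] = 0.05·(25.76) = 1.28800.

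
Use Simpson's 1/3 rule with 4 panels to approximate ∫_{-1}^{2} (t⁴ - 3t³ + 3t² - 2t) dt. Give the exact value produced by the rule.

1.4765625

h = (2 − (-1))/4 = 0.75.
Nodes t₀,…,t₄ = -1, -0.25, 0.5, 1.25, 2.
f(t) = t⁴ - 3t³ + 3t² - 2t: f₀=9, f₁=0.73828125, f₂=-0.5625, f₃=-1.23046875, f₄=0.
(h/3)·[f₀ + 4f₁ + 2f₂ + 4f₃ + f₄] = 0.25·(5.90625) = 1.4765625.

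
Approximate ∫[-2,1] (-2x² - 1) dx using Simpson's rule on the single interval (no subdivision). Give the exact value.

-9

S = (b−a)/6 · [f(-2) + 4f(-0.5) + f(1)] = 0.5·[(-9) + 4·(-1.5) + (-3)] = -9.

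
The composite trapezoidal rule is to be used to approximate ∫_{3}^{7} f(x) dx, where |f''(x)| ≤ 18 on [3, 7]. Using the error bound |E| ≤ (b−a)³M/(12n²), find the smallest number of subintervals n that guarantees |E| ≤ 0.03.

57

Need 1152/(12n²) ≤ 0.03.
n² ≥ 1152/(12·0.03) = 3200 ⇒ n ≥ 56.5685, so the smallest n is 57.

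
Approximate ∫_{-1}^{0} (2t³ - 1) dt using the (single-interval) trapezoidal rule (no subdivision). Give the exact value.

T = (b−a)/2 · [f(-1) + f(0)] = 0.5·[(-3) + (-1)] = -2.

-2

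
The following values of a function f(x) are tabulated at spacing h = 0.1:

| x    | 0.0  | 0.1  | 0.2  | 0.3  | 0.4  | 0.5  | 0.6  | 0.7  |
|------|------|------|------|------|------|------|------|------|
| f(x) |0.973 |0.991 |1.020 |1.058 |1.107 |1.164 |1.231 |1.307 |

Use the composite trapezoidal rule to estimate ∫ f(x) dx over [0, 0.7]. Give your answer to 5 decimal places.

h = 0.1, n = 7.
(h/2)·[y₀ + 2y₁ + 2y₂ + 2y₃ + 2y₄ + 2y₅ + 2y₆ + y₇] = 0.05·(15.422) = 0.77110.

0.77110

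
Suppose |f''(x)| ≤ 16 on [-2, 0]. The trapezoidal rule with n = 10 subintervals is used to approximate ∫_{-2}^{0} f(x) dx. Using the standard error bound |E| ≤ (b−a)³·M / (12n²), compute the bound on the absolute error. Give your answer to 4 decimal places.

|E| ≤ (2)³·16 / (12·10²) = 128/1200 = 0.1067.

0.1067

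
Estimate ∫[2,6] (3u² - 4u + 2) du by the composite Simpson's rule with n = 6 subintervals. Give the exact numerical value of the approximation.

h = (6 − 2)/6 = 0.666667.
Nodes u₀,…,u₆ = 2, 2.666667, 3.333333, 4, 4.666667, 5.333333, 6.
f(u) = 3u² - 4u + 2: f₀=6, f₁=12.666667, f₂=22, f₃=34, f₄=48.666667, f₅=66, f₆=86.
(h/3)·[f₀ + 4f₁ + 2f₂ + 4f₃ + 2f₄ + 4f₅ + f₆] = 0.222222·(684) = 152.

152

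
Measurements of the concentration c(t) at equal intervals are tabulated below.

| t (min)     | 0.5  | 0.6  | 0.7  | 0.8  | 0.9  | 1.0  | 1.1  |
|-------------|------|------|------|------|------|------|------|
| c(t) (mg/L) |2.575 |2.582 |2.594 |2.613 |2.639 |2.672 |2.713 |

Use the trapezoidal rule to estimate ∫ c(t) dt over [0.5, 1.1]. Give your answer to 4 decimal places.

h = 0.1, n = 6.
(h/2)·[y₀ + 2y₁ + 2y₂ + 2y₃ + 2y₄ + 2y₅ + y₆] = 0.05·(31.488) = 1.5744.

1.5744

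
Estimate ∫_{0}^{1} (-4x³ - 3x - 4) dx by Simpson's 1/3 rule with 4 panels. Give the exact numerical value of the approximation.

h = (1 − 0)/4 = 0.25.
Nodes x₀,…,x₄ = 0, 0.25, 0.5, 0.75, 1.
f(x) = -4x³ - 3x - 4: f₀=-4, f₁=-4.8125, f₂=-6, f₃=-7.9375, f₄=-11.
(h/3)·[f₀ + 4f₁ + 2f₂ + 4f₃ + f₄] = 0.083333·(-78) = -6.5.

-6.5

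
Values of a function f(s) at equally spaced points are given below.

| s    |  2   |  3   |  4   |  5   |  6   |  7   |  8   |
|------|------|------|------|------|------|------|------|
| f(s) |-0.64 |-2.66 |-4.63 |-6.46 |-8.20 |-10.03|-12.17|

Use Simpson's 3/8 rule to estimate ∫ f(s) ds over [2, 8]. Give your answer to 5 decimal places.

h = 1, n = 6.
(3h/8)·[y₀ + 3y₁ + 3y₂ + 2y₃ + 3y₄ + 3y₅ + y₆] = 0.375·(-102.29) = -38.35875.

-38.35875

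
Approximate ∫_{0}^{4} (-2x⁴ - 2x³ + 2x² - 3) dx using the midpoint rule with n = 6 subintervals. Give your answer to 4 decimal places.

-496.0165

h = (4 − 0)/6 = 0.666667.
Midpoints m₁,…,m₆ = 0.333333, 1, 1.666667, 2.333333, 3, 3.666667.
f(m₁)=-2.876543, f(m₂)=-5, f(m₃)=-22.135802, f(m₄)=-76.802469, f(m₅)=-201, f(m₆)=-436.209877.
h·[f(m₁) + f(m₂) + f(m₃) + f(m₄) + f(m₅) + f(m₆)] = 0.666667·(-744.024691) = -496.0165.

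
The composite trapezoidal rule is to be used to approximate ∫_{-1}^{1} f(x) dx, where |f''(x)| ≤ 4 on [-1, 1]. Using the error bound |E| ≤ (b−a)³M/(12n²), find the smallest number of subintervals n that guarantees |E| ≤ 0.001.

52

Need 32/(12n²) ≤ 0.001.
n² ≥ 32/(12·0.001) = 2666.67 ⇒ n ≥ 51.6398, so the smallest n is 52.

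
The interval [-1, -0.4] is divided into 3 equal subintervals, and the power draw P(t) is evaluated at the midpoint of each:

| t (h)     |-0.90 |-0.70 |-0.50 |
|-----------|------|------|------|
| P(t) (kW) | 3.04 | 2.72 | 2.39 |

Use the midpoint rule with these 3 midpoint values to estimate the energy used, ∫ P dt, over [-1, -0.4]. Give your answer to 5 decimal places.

h = 0.2, n = 3.
h·[y(m₁) + y(m₂) + y(m₃)] = 0.2·(8.15) = 1.63000.

1.63000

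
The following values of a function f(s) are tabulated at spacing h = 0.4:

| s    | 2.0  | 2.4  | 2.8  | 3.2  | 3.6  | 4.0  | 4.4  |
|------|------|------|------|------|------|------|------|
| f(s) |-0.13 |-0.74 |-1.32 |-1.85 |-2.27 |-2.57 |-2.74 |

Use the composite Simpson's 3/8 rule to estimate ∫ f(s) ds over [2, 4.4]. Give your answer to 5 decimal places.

-4.09050

h = 0.4, n = 6.
(3h/8)·[y₀ + 3y₁ + 3y₂ + 2y₃ + 3y₄ + 3y₅ + y₆] = 0.15·(-27.27) = -4.09050.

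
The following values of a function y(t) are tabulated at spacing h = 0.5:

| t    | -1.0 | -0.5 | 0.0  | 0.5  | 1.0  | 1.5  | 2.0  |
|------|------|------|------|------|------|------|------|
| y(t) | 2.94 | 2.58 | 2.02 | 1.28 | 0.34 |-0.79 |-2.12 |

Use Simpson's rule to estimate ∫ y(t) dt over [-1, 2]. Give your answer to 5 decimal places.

h = 0.5, n = 6.
(h/3)·[y₀ + 4y₁ + 2y₂ + 4y₃ + 2y₄ + 4y₅ + y₆] = 0.166667·(17.82) = 2.97000.

2.97000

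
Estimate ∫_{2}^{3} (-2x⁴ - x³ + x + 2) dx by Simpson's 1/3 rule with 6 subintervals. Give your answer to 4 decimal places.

-96.1502

h = (3 − 2)/6 = 0.166667.
Nodes x₀,…,x₆ = 2, 2.166667, 2.333333, 2.5, 2.666667, 2.833333, 3.
f(x) = -2x⁴ - x³ + x + 2: f₀=-36, f₁=-50.080247, f₂=-67.654321, f₃=-89.25, f₄=-115.432099, f₅=-146.802469, f₆=-184.
(h/3)·[f₀ + 4f₁ + 2f₂ + 4f₃ + 2f₄ + 4f₅ + f₆] = 0.055556·(-1730.703704) = -96.1502.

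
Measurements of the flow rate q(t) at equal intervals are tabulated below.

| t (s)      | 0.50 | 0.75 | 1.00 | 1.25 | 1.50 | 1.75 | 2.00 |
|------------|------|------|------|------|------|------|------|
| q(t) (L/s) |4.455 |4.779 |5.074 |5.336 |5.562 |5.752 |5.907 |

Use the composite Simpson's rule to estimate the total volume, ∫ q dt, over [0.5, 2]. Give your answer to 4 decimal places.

7.9252

h = 0.25, n = 6.
(h/3)·[y₀ + 4y₁ + 2y₂ + 4y₃ + 2y₄ + 4y₅ + y₆] = 0.083333·(95.102) = 7.9252.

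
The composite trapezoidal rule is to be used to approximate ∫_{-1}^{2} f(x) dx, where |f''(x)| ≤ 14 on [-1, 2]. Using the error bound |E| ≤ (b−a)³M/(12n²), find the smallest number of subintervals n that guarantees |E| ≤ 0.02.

40

Need 378/(12n²) ≤ 0.02.
n² ≥ 378/(12·0.02) = 1575 ⇒ n ≥ 39.6863, so the smallest n is 40.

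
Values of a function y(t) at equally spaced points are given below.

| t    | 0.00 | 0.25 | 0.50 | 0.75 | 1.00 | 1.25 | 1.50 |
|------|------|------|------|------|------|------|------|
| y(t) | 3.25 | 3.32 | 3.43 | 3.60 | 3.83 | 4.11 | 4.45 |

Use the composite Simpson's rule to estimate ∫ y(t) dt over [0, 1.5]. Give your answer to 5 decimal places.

5.52833

h = 0.25, n = 6.
(h/3)·[y₀ + 4y₁ + 2y₂ + 4y₃ + 2y₄ + 4y₅ + y₆] = 0.083333·(66.34) = 5.52833.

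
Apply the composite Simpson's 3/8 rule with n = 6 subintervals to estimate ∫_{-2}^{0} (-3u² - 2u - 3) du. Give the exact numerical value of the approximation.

-10

h = (0 − (-2))/6 = 0.333333.
Nodes u₀,…,u₆ = -2, -1.666667, -1.333333, -1, -0.666667, -0.333333, 0.
f(u) = -3u² - 2u - 3: f₀=-11, f₁=-8, f₂=-5.666667, f₃=-4, f₄=-3, f₅=-2.666667, f₆=-3.
(3h/8)·[f₀ + 3f₁ + 3f₂ + 2f₃ + 3f₄ + 3f₅ + f₆] = 0.125·(-80) = -10.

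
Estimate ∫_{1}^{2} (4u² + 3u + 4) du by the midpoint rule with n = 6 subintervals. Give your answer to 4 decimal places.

h = (2 − 1)/6 = 0.166667.
Midpoints m₁,…,m₆ = 1.083333, 1.25, 1.416667, 1.583333, 1.75, 1.916667.
f(m₁)=11.944444, f(m₂)=14, f(m₃)=16.277778, f(m₄)=18.777778, f(m₅)=21.5, f(m₆)=24.444444.
h·[f(m₁) + f(m₂) + f(m₃) + f(m₄) + f(m₅) + f(m₆)] = 0.166667·(106.944444) = 17.8241.

17.8241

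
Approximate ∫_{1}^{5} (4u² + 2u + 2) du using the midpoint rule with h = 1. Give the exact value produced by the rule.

196

h = (5 − 1)/4 = 1.
Midpoints m₁,…,m₄ = 1.5, 2.5, 3.5, 4.5.
f(m₁)=14, f(m₂)=32, f(m₃)=58, f(m₄)=92.
h·[f(m₁) + f(m₂) + f(m₃) + f(m₄)] = 1·(196) = 196.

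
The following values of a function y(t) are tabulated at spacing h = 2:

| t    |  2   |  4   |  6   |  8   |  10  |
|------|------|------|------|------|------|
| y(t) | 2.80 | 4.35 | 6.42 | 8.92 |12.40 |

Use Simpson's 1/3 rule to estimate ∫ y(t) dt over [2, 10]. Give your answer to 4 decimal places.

h = 2, n = 4.
(h/3)·[y₀ + 4y₁ + 2y₂ + 4y₃ + y₄] = 0.666667·(81.12) = 54.0800.

54.0800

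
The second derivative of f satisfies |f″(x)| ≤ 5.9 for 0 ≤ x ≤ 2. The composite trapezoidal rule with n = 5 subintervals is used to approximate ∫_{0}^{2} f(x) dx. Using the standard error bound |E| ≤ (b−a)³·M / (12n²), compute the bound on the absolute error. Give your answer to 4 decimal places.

0.1573

|E| ≤ (2)³·5.9 / (12·5²) = 47.2/300 = 0.1573.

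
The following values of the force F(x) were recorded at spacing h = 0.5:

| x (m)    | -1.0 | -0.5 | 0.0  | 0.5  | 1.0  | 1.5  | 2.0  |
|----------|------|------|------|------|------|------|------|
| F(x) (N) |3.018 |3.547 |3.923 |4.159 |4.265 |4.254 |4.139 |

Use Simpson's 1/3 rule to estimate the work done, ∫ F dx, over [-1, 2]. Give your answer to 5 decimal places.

h = 0.5, n = 6.
(h/3)·[y₀ + 4y₁ + 2y₂ + 4y₃ + 2y₄ + 4y₅ + y₆] = 0.166667·(71.373) = 11.89550.

11.89550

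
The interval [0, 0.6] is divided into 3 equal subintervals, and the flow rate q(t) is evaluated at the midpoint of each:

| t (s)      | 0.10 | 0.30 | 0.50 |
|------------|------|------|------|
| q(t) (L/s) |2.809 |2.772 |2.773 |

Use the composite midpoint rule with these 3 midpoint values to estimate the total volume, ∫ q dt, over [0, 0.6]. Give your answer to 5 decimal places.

h = 0.2, n = 3.
h·[y(m₁) + y(m₂) + y(m₃)] = 0.2·(8.354) = 1.67080.

1.67080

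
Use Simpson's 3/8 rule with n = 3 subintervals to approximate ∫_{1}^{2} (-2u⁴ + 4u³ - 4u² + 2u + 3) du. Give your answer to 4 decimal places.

h = (2 − 1)/3 = 0.333333.
Nodes u₀,…,u₃ = 1, 1.333333, 1.666667, 2.
f(u) = -2u⁴ + 4u³ - 4u² + 2u + 3: f₀=3, f₁=1.716049, f₂=-1.691358, f₃=-9.
(3h/8)·[f₀ + 3f₁ + 3f₂ + f₃] = 0.125·(-5.925926) = -0.7407.

-0.7407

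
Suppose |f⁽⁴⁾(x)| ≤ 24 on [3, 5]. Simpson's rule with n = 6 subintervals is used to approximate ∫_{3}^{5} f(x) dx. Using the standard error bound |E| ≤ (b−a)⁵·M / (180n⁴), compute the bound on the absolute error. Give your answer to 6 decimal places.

|E| ≤ (2)⁵·24 / (180·6⁴) = 768/233280 = 0.003292.

0.003292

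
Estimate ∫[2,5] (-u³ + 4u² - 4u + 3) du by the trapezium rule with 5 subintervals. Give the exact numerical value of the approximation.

h = (5 − 2)/5 = 0.6.
Nodes u₀,…,u₅ = 2, 2.6, 3.2, 3.8, 4.4, 5.
f(u) = -u³ + 4u² - 4u + 3: f₀=3, f₁=2.064, f₂=-1.608, f₃=-9.312, f₄=-22.344, f₅=-42.
(h/2)·[f₀ + 2f₁ + 2f₂ + 2f₃ + 2f₄ + f₅] = 0.3·(-101.4) = -30.42.

-30.42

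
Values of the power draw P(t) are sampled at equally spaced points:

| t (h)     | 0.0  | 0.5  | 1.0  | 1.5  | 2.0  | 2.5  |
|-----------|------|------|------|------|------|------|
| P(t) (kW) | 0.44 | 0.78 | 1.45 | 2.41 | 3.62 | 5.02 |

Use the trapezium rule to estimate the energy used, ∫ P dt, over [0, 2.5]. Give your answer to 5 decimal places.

h = 0.5, n = 5.
(h/2)·[y₀ + 2y₁ + 2y₂ + 2y₃ + 2y₄ + y₅] = 0.25·(21.98) = 5.49500.

5.49500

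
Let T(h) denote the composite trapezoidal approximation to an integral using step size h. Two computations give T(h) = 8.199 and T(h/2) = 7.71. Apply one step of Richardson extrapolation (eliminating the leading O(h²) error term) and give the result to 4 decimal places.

7.5470

R = (4·T(h/2) − T(h)) / 3 = (4·7.71 − 8.199)/3 = (22.641)/3 = 7.5470.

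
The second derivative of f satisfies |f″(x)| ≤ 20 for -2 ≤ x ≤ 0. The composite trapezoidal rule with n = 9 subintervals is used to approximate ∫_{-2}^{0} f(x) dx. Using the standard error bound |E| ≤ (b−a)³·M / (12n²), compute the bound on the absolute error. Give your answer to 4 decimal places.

0.1646

|E| ≤ (2)³·20 / (12·9²) = 160/972 = 0.1646.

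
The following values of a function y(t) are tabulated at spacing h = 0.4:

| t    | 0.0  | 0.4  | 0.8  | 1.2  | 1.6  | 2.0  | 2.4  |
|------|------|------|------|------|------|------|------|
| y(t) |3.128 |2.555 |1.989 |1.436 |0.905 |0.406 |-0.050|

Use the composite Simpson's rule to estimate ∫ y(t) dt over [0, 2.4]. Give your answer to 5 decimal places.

3.52720

h = 0.4, n = 6.
(h/3)·[y₀ + 4y₁ + 2y₂ + 4y₃ + 2y₄ + 4y₅ + y₆] = 0.133333·(26.454) = 3.52720.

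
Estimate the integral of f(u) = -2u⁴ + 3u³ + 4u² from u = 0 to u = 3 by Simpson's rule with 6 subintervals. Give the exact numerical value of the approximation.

-0.5

h = (3 − 0)/6 = 0.5.
Nodes u₀,…,u₆ = 0, 0.5, 1, 1.5, 2, 2.5, 3.
f(u) = -2u⁴ + 3u³ + 4u²: f₀=0, f₁=1.25, f₂=5, f₃=9, f₄=8, f₅=-6.25, f₆=-45.
(h/3)·[f₀ + 4f₁ + 2f₂ + 4f₃ + 2f₄ + 4f₅ + f₆] = 0.166667·(-3) = -0.5.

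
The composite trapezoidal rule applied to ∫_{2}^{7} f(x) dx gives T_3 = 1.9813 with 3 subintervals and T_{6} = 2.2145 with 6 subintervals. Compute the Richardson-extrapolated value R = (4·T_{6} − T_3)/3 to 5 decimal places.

2.29223

R = (4·T_{6} − T_3) / 3 = (4·2.2145 − 1.9813)/3 = (6.8767)/3 = 2.29223.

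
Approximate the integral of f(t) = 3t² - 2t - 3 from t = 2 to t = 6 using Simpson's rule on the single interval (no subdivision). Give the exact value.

S = (b−a)/6 · [f(2) + 4f(4) + f(6)] = 0.666667·[5 + 4·37 + 93] = 164.

164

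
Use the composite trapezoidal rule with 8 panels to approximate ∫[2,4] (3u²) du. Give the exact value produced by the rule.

h = (4 − 2)/8 = 0.25.
Nodes u₀,…,u₈ = 2, 2.25, 2.5, 2.75, 3, 3.25, 3.5, 3.75, 4.
f(u) = 3u²: f₀=12, f₁=15.1875, f₂=18.75, f₃=22.6875, f₄=27, f₅=31.6875, f₆=36.75, f₇=42.1875, f₈=48.
(h/2)·[f₀ + 2f₁ + 2f₂ + 2f₃ + 2f₄ + 2f₅ + 2f₆ + 2f₇ + f₈] = 0.125·(448.5) = 56.0625.

56.0625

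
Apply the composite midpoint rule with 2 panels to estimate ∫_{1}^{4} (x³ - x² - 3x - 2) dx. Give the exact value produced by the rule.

10.59375

h = (4 − 1)/2 = 1.5.
Midpoints m₁,…,m₂ = 1.75, 3.25.
f(m₁)=-4.953125, f(m₂)=12.015625.
h·[f(m₁) + f(m₂)] = 1.5·(7.0625) = 10.59375.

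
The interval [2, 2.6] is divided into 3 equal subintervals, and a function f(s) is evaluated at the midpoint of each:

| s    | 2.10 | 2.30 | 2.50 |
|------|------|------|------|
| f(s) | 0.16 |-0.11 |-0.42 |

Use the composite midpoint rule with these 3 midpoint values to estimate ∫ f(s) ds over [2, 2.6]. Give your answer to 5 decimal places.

-0.07400

h = 0.2, n = 3.
h·[y(m₁) + y(m₂) + y(m₃)] = 0.2·(-0.37) = -0.07400.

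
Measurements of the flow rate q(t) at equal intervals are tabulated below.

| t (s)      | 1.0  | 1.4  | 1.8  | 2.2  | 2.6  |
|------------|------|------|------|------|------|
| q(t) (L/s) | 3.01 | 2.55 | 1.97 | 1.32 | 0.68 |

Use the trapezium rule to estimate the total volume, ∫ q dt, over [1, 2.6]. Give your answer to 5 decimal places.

3.07400

h = 0.4, n = 4.
(h/2)·[y₀ + 2y₁ + 2y₂ + 2y₃ + y₄] = 0.2·(15.37) = 3.07400.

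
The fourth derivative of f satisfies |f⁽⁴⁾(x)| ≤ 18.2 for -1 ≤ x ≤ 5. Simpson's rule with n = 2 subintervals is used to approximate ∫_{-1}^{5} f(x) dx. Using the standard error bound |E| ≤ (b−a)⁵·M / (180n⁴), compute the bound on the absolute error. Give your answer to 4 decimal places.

49.1400

|E| ≤ (6)⁵·18.2 / (180·2⁴) = 141523.2/2880 = 49.1400.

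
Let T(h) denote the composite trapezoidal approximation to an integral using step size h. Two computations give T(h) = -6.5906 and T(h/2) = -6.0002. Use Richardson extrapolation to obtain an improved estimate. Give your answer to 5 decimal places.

-5.80340

R = (4·T(h/2) − T(h)) / 3 = (4·(-6.0002) − (-6.5906))/3 = (-17.4102)/3 = -5.80340.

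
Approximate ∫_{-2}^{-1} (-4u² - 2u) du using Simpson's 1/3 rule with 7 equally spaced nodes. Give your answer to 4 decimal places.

-6.3333

h = (-1 − (-2))/6 = 0.166667.
Nodes u₀,…,u₆ = -2, -1.833333, -1.666667, -1.5, -1.333333, -1.166667, -1.
f(u) = -4u² - 2u: f₀=-12, f₁=-9.777778, f₂=-7.777778, f₃=-6, f₄=-4.444444, f₅=-3.111111, f₆=-2.
(h/3)·[f₀ + 4f₁ + 2f₂ + 4f₃ + 2f₄ + 4f₅ + f₆] = 0.055556·(-114) = -6.3333.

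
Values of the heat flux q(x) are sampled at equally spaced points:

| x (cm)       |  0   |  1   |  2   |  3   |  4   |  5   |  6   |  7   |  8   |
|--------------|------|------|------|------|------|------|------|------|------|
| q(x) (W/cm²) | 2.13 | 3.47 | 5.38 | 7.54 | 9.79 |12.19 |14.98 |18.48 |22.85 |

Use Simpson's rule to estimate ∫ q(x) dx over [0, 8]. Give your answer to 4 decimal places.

h = 1, n = 8.
(h/3)·[y₀ + 4y₁ + 2y₂ + 4y₃ + 2y₄ + 4y₅ + 2y₆ + 4y₇ + y₈] = 0.333333·(252.00) = 84.0000.

84.0000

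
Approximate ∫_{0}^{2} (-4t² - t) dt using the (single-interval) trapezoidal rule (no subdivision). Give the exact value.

T = (b−a)/2 · [f(0) + f(2)] = 1·[0 + (-18)] = -18.

-18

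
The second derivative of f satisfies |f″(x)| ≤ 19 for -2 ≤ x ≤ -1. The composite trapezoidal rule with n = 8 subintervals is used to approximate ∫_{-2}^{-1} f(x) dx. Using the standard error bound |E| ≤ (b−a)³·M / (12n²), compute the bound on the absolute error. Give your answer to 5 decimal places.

|E| ≤ (1)³·19 / (12·8²) = 19/768 = 0.02474.

0.02474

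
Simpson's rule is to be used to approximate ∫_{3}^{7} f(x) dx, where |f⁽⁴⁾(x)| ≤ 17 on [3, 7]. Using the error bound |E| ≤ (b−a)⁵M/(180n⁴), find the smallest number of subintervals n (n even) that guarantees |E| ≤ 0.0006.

Need 17408/(180n⁴) ≤ 0.0006.
n⁴ ≥ 17408/(180·0.0006) = 161185 ⇒ n ≥ 20.0369, so the smallest even n is 22. (n must be even for Simpson's rule.)

22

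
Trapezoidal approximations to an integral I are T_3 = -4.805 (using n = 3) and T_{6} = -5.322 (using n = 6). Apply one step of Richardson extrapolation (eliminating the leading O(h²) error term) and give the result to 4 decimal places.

-5.4943

R = (4·T_{6} − T_3) / 3 = (4·(-5.322) − (-4.805))/3 = (-16.483)/3 = -5.4943.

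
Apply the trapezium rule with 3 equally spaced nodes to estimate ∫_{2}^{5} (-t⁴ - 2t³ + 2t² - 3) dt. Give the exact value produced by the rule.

-962.71875

h = (5 − 2)/2 = 1.5.
Nodes t₀,…,t₂ = 2, 3.5, 5.
f(t) = -t⁴ - 2t³ + 2t² - 3: f₀=-27, f₁=-214.3125, f₂=-828.
(h/2)·[f₀ + 2f₁ + f₂] = 0.75·(-1283.625) = -962.71875.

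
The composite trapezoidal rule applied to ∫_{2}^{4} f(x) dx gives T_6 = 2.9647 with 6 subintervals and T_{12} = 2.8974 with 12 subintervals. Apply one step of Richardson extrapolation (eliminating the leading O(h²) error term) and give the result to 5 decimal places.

2.87497

R = (4·T_{12} − T_6) / 3 = (4·2.8974 − 2.9647)/3 = (8.6249)/3 = 2.87497.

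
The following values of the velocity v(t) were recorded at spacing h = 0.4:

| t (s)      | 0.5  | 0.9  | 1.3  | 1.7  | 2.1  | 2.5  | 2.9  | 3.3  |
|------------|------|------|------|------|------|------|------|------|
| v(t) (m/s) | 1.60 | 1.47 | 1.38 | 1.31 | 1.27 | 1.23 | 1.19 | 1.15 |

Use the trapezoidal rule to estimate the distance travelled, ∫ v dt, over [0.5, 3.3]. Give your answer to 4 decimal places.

h = 0.4, n = 7.
(h/2)·[y₀ + 2y₁ + 2y₂ + 2y₃ + 2y₄ + 2y₅ + 2y₆ + y₇] = 0.2·(18.45) = 3.6900.

3.6900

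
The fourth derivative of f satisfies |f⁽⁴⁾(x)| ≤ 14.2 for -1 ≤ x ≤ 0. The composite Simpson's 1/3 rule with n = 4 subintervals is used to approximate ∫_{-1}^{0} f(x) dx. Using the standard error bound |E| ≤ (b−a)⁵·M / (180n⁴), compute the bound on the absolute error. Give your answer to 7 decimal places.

|E| ≤ (1)⁵·14.2 / (180·4⁴) = 14.2/46080 = 0.0003082.

0.0003082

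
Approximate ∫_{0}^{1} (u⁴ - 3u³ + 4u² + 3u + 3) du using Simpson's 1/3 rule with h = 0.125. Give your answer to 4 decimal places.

h = (1 − 0)/8 = 0.125.
Nodes u₀,…,u₈ = 0, 0.125, 0.25, 0.375, 0.5, 0.625, 0.75, 0.875, 1.
f(u) = u⁴ - 3u³ + 4u² + 3u + 3: f₀=3, f₁=3.431884765625, f₂=3.95703125, f₃=4.549072265625, f₄=5.1875, f₅=5.857666015625, f₆=6.55078125, f₇=7.263916015625, f₈=8.
(h/3)·[f₀ + 4f₁ + 2f₂ + 4f₃ + 2f₄ + 4f₅ + 2f₆ + 4f₇ + f₈] = 0.041667·(126.80078125) = 5.2834.

5.2834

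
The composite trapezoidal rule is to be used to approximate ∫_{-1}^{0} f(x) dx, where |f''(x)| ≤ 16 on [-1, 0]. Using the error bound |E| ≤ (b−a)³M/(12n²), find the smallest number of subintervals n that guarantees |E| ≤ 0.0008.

Need 16/(12n²) ≤ 0.0008.
n² ≥ 16/(12·0.0008) = 1666.67 ⇒ n ≥ 40.8248, so the smallest n is 41.

41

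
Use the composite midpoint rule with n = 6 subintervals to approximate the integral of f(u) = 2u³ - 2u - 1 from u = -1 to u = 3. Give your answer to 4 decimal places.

27.1111

h = (3 − (-1))/6 = 0.666667.
Midpoints m₁,…,m₆ = -0.666667, 0, 0.666667, 1.333333, 2, 2.666667.
f(m₁)=-0.259259, f(m₂)=-1, f(m₃)=-1.740741, f(m₄)=1.074074, f(m₅)=11, f(m₆)=31.592593.
h·[f(m₁) + f(m₂) + f(m₃) + f(m₄) + f(m₅) + f(m₆)] = 0.666667·(40.666667) = 27.1111.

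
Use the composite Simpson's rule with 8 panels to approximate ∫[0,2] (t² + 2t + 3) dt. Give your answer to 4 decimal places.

12.6667

h = (2 − 0)/8 = 0.25.
Nodes t₀,…,t₈ = 0, 0.25, 0.5, 0.75, 1, 1.25, 1.5, 1.75, 2.
f(t) = t² + 2t + 3: f₀=3, f₁=3.5625, f₂=4.25, f₃=5.0625, f₄=6, f₅=7.0625, f₆=8.25, f₇=9.5625, f₈=11.
(h/3)·[f₀ + 4f₁ + 2f₂ + 4f₃ + 2f₄ + 4f₅ + 2f₆ + 4f₇ + f₈] = 0.083333·(152) = 12.6667.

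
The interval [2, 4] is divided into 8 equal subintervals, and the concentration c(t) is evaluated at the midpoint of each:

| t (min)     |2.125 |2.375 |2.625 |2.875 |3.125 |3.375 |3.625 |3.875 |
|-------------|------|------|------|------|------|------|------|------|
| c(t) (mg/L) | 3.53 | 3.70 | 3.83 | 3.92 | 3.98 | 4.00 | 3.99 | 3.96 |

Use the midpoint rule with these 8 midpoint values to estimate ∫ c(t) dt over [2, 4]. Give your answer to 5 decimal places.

7.72750

h = 0.25, n = 8.
h·[y(m₁) + y(m₂) + y(m₃) + y(m₄) + y(m₅) + y(m₆) + y(m₇) + y(m₈)] = 0.25·(30.91) = 7.72750.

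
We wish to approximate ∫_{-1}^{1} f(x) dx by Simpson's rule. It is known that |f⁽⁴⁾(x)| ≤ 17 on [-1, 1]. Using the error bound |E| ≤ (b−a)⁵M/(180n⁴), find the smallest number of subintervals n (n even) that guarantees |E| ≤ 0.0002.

Need 544/(180n⁴) ≤ 0.0002.
n⁴ ≥ 544/(180·0.0002) = 15111.1 ⇒ n ≥ 11.0873, so the smallest even n is 12. (n must be even for Simpson's rule.)

12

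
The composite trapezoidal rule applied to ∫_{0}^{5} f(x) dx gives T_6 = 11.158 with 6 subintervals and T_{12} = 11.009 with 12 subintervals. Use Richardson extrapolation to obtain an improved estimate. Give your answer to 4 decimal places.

10.9593

R = (4·T_{12} − T_6) / 3 = (4·11.009 − 11.158)/3 = (32.878)/3 = 10.9593.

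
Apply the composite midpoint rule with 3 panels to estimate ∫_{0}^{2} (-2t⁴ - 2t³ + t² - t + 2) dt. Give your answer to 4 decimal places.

-14.6008

h = (2 − 0)/3 = 0.666667.
Midpoints m₁,…,m₃ = 0.333333, 1, 1.666667.
f(m₁)=1.679012, f(m₂)=-2, f(m₃)=-21.580247.
h·[f(m₁) + f(m₂) + f(m₃)] = 0.666667·(-21.901235) = -14.6008.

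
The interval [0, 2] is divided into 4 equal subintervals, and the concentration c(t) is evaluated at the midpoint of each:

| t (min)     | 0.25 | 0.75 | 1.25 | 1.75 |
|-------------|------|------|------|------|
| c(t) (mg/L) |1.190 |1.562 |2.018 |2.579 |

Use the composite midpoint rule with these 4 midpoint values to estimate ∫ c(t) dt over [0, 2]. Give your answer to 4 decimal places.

h = 0.5, n = 4.
h·[y(m₁) + y(m₂) + y(m₃) + y(m₄)] = 0.5·(7.349) = 3.6745.

3.6745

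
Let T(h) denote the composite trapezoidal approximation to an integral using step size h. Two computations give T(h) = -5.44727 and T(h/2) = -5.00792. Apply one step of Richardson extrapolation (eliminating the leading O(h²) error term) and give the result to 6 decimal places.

-4.861470

R = (4·T(h/2) − T(h)) / 3 = (4·(-5.00792) − (-5.44727))/3 = (-14.58441)/3 = -4.861470.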